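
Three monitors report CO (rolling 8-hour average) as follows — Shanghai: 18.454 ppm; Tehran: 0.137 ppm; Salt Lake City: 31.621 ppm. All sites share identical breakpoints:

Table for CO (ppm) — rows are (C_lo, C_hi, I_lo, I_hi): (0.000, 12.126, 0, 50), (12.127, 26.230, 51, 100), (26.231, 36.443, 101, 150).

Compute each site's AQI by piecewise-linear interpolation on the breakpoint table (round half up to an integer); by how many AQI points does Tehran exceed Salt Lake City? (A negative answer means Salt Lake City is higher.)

-126

Shanghai: row 12.127–26.230 (AQI 51–100). (100−51)·(18.454−12.127)/(26.230−12.127) + 51 = 49·6.327/14.103 + 51 ≈ 72.98 → 73.
Tehran 0.137: bracket 0.000–12.126 → index 0–50; slope 50/12.126, offset 0.137.
AQI = 0 + 50/12.126·0.137 ≈ 0.56 ⇒ 1.
Salt Lake City: 31.621 lies in 26.231–36.443, so I_lo=101, I_hi=150, C_lo=26.231, C_hi=36.443.
(150−101)/(36.443−26.231) × (31.621−26.231) + 101 = 49/10.212 × 5.390 + 101 ≈ 126.86 → 127.
AQIs: Shanghai=73, Tehran=1, Salt Lake City=127. Tehran (1) − Salt Lake City (127) = -126.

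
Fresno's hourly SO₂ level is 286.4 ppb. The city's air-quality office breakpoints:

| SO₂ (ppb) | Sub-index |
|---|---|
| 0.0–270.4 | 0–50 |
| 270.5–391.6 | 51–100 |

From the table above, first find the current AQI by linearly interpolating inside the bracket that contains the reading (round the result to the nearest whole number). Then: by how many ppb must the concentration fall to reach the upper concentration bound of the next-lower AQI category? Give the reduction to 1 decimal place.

16.0

SO₂: 286.4 ∈ [270.5, 391.6] ↔ index [51, 100].
51 + (286.4−270.5)·(100−51)/(391.6−270.5) = 51 + 15.9·49/121.1 ≈ 57.43, so AQI = 57.
Current AQI 57 is in the Moderate range (51–100). The next-lower category tops out at AQI 50, whose upper concentration bound is 270.4 ppb.
Reduction needed = 286.4 − 270.4 = 16.0 ppb.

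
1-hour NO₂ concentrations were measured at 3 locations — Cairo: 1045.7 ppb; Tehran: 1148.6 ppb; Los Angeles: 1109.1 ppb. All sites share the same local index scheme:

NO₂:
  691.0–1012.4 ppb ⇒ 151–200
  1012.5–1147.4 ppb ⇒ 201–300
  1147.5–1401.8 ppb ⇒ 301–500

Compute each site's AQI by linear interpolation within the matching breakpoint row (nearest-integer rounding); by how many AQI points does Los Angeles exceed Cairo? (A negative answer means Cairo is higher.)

Cairo 1045.7: bracket 1012.5–1147.4 → index 201–300; slope 99/134.9, offset 33.2.
AQI = 201 + 99/134.9·33.2 ≈ 225.36 ⇒ 225.
Tehran: 1148.6 lies in 1147.5–1401.8, so I_lo=301, I_hi=500, C_lo=1147.5, C_hi=1401.8.
(500−301)/(1401.8−1147.5) × (1148.6−1147.5) + 301 = 199/254.3 × 1.1 + 301 ≈ 301.86 → 302.
Los Angeles: 1109.1 ∈ [1012.5, 1147.4] ↔ index [201, 300].
201 + (1109.1−1012.5)·(300−201)/(1147.4−1012.5) = 201 + 96.6·99/134.9 ≈ 271.89, so AQI = 272.
AQIs: Cairo=225, Tehran=302, Los Angeles=272. Los Angeles (272) − Cairo (225) = 47.

47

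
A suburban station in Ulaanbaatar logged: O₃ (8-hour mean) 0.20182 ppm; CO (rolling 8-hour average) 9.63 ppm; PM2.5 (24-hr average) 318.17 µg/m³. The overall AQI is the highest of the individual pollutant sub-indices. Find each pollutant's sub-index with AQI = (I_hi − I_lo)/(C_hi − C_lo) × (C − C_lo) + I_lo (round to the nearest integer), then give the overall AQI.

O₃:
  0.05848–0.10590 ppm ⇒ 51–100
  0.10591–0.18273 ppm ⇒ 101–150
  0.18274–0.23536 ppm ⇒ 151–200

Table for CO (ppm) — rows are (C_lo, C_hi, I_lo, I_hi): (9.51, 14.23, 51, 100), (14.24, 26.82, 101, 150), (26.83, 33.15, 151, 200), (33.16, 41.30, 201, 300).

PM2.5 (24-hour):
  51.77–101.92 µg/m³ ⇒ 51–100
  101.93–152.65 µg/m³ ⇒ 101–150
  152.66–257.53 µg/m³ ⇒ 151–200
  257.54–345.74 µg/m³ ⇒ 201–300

O₃: row 0.18274–0.23536 (AQI 151–200). (200−151)·(0.20182−0.18274)/(0.23536−0.18274) + 151 = 49·0.01908/0.05262 + 151 ≈ 168.77 → 169.
CO: row 9.51–14.23 (AQI 51–100). (100−51)·(9.63−9.51)/(14.23−9.51) + 51 = 49·0.12/4.72 + 51 ≈ 52.25 → 52.
PM2.5: 318.17 lies in 257.54–345.74, so I_lo=201, I_hi=300, C_lo=257.54, C_hi=345.74.
(300−201)/(345.74−257.54) × (318.17−257.54) + 201 = 99/88.20 × 60.63 + 201 ≈ 269.05 → 269.
Sub-indices: O₃→169, CO→52, PM2.5→269. Overall AQI = max = 269; dominant pollutant is PM2.5.

269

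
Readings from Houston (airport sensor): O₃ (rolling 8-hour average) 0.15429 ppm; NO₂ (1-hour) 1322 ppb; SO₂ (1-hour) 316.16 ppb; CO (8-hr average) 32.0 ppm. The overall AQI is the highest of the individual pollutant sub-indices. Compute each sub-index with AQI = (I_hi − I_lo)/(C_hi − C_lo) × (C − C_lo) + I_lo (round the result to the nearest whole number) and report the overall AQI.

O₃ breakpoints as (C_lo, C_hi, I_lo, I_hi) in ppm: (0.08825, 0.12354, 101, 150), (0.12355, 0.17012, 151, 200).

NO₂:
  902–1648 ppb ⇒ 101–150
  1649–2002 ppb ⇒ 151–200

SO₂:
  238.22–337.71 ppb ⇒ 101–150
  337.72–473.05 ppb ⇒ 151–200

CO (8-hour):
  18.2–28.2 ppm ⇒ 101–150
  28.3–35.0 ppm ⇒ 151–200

183

O₃: 0.15429 lies in 0.12355–0.17012, so I_lo=151, I_hi=200, C_lo=0.12355, C_hi=0.17012.
(200−151)/(0.17012−0.12355) × (0.15429−0.12355) + 151 = 49/0.04657 × 0.03074 + 151 ≈ 183.34 → 183.
NO₂: row 902–1648 (AQI 101–150). (150−101)·(1322−902)/(1648−902) + 101 = 49·420/746 + 101 ≈ 128.59 → 129.
SO₂ 316.16: bracket 238.22–337.71 → index 101–150; slope 49/99.49, offset 77.94.
AQI = 101 + 49/99.49·77.94 ≈ 139.39 ⇒ 139.
CO: 32.0 ∈ [28.3, 35.0] ↔ index [151, 200].
151 + (32.0−28.3)·(200−151)/(35.0−28.3) = 151 + 3.7·49/6.7 ≈ 178.06, so AQI = 178.
Sub-indices: O₃→183, NO₂→129, SO₂→139, CO→178. Overall AQI = max = 183; dominant pollutant is O₃.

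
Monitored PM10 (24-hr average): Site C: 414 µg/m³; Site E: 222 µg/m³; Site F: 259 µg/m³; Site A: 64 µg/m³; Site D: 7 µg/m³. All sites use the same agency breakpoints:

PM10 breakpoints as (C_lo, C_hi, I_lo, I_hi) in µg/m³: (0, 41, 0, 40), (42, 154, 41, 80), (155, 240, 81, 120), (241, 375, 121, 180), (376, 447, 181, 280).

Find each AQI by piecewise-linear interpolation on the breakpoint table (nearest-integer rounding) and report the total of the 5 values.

531

Site C: row 376–447 (AQI 181–280). (280−181)·(414−376)/(447−376) + 181 = 99·38/71 + 181 ≈ 233.99 → 234.
Site E: 222 lies in 155–240, so I_lo=81, I_hi=120, C_lo=155, C_hi=240.
(120−81)/(240−155) × (222−155) + 81 = 39/85 × 67 + 81 ≈ 111.74 → 112.
Site F 259: bracket 241–375 → index 121–180; slope 59/134, offset 18.
AQI = 121 + 59/134·18 ≈ 128.93 ⇒ 129.
Site A: 64 lies in 42–154, so I_lo=41, I_hi=80, C_lo=42, C_hi=154.
(80−41)/(154−42) × (64−42) + 41 = 39/112 × 22 + 41 ≈ 48.66 → 49.
Site D: 7 lies in 0–41, so I_lo=0, I_hi=40, C_lo=0, C_hi=41.
(40−0)/(41−0) × (7−0) + 0 = 40/41 × 7 + 0 ≈ 6.83 → 7.
AQIs: Site C=234, Site E=112, Site F=129, Site A=49, Site D=7. Sum = 234 + 112 + 129 + 49 + 7 = 531.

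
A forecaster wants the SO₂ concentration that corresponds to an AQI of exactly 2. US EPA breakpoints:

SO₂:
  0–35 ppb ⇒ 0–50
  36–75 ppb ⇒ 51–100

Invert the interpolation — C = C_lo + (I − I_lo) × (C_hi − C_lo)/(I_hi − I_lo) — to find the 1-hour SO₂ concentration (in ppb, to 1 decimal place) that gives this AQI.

AQI 2 lies in the 0–50 band, which corresponds to 0–35 ppb.
C = 0 + (2−0)×(35−0)/(50−0) = 0 + 2×35/50 ≈ 1.400 ppb → 1.4 ppb to 1 dp.

1.4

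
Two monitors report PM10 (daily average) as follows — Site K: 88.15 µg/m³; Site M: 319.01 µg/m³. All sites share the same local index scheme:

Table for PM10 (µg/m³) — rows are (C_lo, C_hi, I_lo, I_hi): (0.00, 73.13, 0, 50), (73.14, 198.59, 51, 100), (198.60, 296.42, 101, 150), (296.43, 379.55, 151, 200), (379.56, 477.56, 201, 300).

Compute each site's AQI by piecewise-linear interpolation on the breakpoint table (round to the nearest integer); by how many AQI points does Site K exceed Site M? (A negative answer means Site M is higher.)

Site K: 88.15 lies in 73.14–198.59, so I_lo=51, I_hi=100, C_lo=73.14, C_hi=198.59.
(100−51)/(198.59−73.14) × (88.15−73.14) + 51 = 49/125.45 × 15.01 + 51 ≈ 56.86 → 57.
Site M 319.01: bracket 296.43–379.55 → index 151–200; slope 49/83.12, offset 22.58.
AQI = 151 + 49/83.12·22.58 ≈ 164.31 ⇒ 164.
AQIs: Site K=57, Site M=164. Site K (57) − Site M (164) = -107.

-107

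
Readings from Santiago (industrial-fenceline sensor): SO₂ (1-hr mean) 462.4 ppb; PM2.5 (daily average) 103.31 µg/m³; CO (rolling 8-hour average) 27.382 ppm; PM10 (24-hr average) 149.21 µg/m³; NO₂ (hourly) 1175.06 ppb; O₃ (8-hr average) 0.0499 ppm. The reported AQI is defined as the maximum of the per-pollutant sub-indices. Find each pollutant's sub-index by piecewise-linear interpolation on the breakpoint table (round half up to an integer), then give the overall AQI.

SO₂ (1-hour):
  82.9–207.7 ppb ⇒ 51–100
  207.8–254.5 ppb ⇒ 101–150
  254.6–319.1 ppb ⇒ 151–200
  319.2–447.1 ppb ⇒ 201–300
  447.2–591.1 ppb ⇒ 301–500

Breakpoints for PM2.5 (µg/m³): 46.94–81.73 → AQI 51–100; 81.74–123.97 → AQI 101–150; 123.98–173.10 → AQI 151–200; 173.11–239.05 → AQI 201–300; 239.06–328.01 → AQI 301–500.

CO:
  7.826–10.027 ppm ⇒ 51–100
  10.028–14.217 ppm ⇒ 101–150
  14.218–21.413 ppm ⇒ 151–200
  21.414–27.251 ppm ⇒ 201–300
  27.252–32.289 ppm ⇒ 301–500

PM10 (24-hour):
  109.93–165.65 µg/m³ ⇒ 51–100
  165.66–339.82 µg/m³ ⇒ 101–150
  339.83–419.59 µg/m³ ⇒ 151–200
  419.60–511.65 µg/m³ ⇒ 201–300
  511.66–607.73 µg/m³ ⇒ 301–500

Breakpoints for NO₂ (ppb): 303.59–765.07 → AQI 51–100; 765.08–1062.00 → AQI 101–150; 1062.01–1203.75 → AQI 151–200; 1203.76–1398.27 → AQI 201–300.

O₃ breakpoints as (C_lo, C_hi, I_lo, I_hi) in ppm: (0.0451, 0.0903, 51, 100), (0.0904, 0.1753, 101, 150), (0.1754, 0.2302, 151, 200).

322

SO₂: 462.4 ∈ [447.2, 591.1] ↔ index [301, 500].
301 + (462.4−447.2)·(500−301)/(591.1−447.2) = 301 + 15.2·199/143.9 ≈ 322.02, so AQI = 322.
PM2.5: 103.31 lies in 81.74–123.97, so I_lo=101, I_hi=150, C_lo=81.74, C_hi=123.97.
(150−101)/(123.97−81.74) × (103.31−81.74) + 101 = 49/42.23 × 21.57 + 101 ≈ 126.03 → 126.
CO 27.382: bracket 27.252–32.289 → index 301–500; slope 199/5.037, offset 0.130.
AQI = 301 + 199/5.037·0.130 ≈ 306.14 ⇒ 306.
PM10: 149.21 lies in 109.93–165.65, so I_lo=51, I_hi=100, C_lo=109.93, C_hi=165.65.
(100−51)/(165.65−109.93) × (149.21−109.93) + 51 = 49/55.72 × 39.28 + 51 ≈ 85.54 → 86.
NO₂: 1175.06 ∈ [1062.01, 1203.75] ↔ index [151, 200].
151 + (1175.06−1062.01)·(200−151)/(1203.75−1062.01) = 151 + 113.05·49/141.74 ≈ 190.08, so AQI = 190.
O₃ 0.0499: bracket 0.0451–0.0903 → index 51–100; slope 49/0.0452, offset 0.0048.
AQI = 51 + 49/0.0452·0.0048 ≈ 56.20 ⇒ 56.
Sub-indices: SO₂→322, PM2.5→126, CO→306, PM10→86, NO₂→190, O₃→56. Overall AQI = max = 322; dominant pollutant is SO₂.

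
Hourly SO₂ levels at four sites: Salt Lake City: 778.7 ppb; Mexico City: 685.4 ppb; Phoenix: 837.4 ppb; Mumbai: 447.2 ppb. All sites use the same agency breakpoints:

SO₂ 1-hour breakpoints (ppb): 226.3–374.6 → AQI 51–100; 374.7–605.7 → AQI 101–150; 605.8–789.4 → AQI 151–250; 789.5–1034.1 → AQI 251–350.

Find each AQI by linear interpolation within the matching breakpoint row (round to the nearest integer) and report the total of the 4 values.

824

Salt Lake City: 778.7 ∈ [605.8, 789.4] ↔ index [151, 250].
151 + (778.7−605.8)·(250−151)/(789.4−605.8) = 151 + 172.9·99/183.6 ≈ 244.23, so AQI = 244.
Mexico City: row 605.8–789.4 (AQI 151–250). (250−151)·(685.4−605.8)/(789.4−605.8) + 151 = 99·79.6/183.6 + 151 ≈ 193.92 → 194.
Phoenix: 837.4 lies in 789.5–1034.1, so I_lo=251, I_hi=350, C_lo=789.5, C_hi=1034.1.
(350−251)/(1034.1−789.5) × (837.4−789.5) + 251 = 99/244.6 × 47.9 + 251 ≈ 270.39 → 270.
Mumbai: row 374.7–605.7 (AQI 101–150). (150−101)·(447.2−374.7)/(605.7−374.7) + 101 = 49·72.5/231.0 + 101 ≈ 116.38 → 116.
AQIs: Salt Lake City=244, Mexico City=194, Phoenix=270, Mumbai=116. Sum = 244 + 194 + 270 + 116 = 824.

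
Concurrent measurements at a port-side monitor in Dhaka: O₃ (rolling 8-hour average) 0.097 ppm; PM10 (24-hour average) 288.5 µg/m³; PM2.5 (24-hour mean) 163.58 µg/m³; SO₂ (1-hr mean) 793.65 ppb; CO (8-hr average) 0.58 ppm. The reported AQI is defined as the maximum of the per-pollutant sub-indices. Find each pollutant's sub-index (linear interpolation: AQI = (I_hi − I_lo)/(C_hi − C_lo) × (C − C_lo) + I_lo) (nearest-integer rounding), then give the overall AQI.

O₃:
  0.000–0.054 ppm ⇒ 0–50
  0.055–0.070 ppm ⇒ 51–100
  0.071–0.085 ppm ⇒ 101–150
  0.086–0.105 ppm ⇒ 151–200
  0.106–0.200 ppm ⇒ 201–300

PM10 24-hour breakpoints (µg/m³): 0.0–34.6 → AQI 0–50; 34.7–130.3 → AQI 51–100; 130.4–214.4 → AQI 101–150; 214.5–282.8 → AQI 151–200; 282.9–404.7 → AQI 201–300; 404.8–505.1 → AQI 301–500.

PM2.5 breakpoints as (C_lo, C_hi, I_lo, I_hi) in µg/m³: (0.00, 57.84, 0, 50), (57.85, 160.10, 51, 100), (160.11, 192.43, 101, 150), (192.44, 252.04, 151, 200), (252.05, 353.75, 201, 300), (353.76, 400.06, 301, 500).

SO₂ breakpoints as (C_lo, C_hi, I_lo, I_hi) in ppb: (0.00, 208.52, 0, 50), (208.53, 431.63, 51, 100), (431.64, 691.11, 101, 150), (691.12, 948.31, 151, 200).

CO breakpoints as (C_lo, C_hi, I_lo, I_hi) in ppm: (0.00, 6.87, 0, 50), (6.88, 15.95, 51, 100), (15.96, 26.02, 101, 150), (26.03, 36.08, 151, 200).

O₃: 0.097 ∈ [0.086, 0.105] ↔ index [151, 200].
151 + (0.097−0.086)·(200−151)/(0.105−0.086) = 151 + 0.011·49/0.019 ≈ 179.37, so AQI = 179.
PM10: 288.5 ∈ [282.9, 404.7] ↔ index [201, 300].
201 + (288.5−282.9)·(300−201)/(404.7−282.9) = 201 + 5.6·99/121.8 ≈ 205.55, so AQI = 206.
PM2.5: 163.58 lies in 160.11–192.43, so I_lo=101, I_hi=150, C_lo=160.11, C_hi=192.43.
(150−101)/(192.43−160.11) × (163.58−160.11) + 101 = 49/32.32 × 3.47 + 101 ≈ 106.26 → 106.
SO₂: 793.65 ∈ [691.12, 948.31] ↔ index [151, 200].
151 + (793.65−691.12)·(200−151)/(948.31−691.12) = 151 + 102.53·49/257.19 ≈ 170.53, so AQI = 171.
CO 0.58: bracket 0.00–6.87 → index 0–50; slope 50/6.87, offset 0.58.
AQI = 0 + 50/6.87·0.58 ≈ 4.22 ⇒ 4.
Sub-indices: O₃→179, PM10→206, PM2.5→106, SO₂→171, CO→4. Overall AQI = max = 206; dominant pollutant is PM10.

206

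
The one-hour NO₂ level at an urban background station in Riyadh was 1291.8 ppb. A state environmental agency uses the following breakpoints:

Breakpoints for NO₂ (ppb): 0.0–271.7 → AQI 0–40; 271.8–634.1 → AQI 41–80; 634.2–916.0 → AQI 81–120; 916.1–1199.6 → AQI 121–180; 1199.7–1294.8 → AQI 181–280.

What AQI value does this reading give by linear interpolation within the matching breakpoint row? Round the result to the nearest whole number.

277

NO₂: row 1199.7–1294.8 (AQI 181–280). (280−181)·(1291.8−1199.7)/(1294.8−1199.7) + 181 = 99·92.1/95.1 + 181 ≈ 276.88 → 277.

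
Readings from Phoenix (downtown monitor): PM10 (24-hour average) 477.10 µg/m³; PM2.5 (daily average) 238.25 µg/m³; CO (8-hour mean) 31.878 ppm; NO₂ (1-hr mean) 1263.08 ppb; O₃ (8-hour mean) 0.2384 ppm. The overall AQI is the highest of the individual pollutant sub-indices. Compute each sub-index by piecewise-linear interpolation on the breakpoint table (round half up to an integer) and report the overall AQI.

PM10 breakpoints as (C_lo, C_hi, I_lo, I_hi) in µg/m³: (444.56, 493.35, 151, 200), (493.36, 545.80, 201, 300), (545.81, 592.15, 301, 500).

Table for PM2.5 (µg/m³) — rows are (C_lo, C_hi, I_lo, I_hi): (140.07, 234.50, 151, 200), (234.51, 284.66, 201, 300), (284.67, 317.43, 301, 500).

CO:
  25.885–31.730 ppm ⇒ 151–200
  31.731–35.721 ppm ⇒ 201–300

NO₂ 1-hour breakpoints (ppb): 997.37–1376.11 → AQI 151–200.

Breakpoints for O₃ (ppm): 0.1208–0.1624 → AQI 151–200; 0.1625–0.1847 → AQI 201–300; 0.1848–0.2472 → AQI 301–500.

PM10: 477.10 ∈ [444.56, 493.35] ↔ index [151, 200].
151 + (477.10−444.56)·(200−151)/(493.35−444.56) = 151 + 32.54·49/48.79 ≈ 183.68, so AQI = 184.
PM2.5: 238.25 lies in 234.51–284.66, so I_lo=201, I_hi=300, C_lo=234.51, C_hi=284.66.
(300−201)/(284.66−234.51) × (238.25−234.51) + 201 = 99/50.15 × 3.74 + 201 ≈ 208.38 → 208.
CO 31.878: bracket 31.731–35.721 → index 201–300; slope 99/3.990, offset 0.147.
AQI = 201 + 99/3.990·0.147 ≈ 204.65 ⇒ 205.
NO₂: row 997.37–1376.11 (AQI 151–200). (200−151)·(1263.08−997.37)/(1376.11−997.37) + 151 = 49·265.71/378.74 + 151 ≈ 185.38 → 185.
O₃: 0.2384 lies in 0.1848–0.2472, so I_lo=301, I_hi=500, C_lo=0.1848, C_hi=0.2472.
(500−301)/(0.2472−0.1848) × (0.2384−0.1848) + 301 = 199/0.0624 × 0.0536 + 301 ≈ 471.94 → 472.
Sub-indices: PM10→184, PM2.5→208, CO→205, NO₂→185, O₃→472. Overall AQI = max = 472; dominant pollutant is O₃.
AQI 472: Hazardous.

472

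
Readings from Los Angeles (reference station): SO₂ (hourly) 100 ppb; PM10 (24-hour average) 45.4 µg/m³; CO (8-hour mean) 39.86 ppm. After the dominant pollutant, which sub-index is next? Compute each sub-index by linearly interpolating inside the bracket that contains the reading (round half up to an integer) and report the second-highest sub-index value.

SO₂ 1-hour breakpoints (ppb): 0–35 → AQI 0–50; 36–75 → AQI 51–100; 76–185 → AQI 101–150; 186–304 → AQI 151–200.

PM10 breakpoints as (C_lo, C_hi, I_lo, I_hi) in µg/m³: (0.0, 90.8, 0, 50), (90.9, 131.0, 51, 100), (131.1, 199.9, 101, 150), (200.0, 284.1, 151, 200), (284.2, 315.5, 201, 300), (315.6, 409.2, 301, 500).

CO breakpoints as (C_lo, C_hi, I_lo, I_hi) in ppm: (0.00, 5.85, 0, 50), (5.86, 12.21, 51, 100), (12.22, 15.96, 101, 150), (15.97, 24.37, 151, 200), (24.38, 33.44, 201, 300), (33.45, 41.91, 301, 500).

SO₂: 100 lies in 76–185, so I_lo=101, I_hi=150, C_lo=76, C_hi=185.
(150−101)/(185−76) × (100−76) + 101 = 49/109 × 24 + 101 ≈ 111.79 → 112.
PM10: 45.4 lies in 0.0–90.8, so I_lo=0, I_hi=50, C_lo=0.0, C_hi=90.8.
(50−0)/(90.8−0.0) × (45.4−0.0) + 0 = 50/90.8 × 45.4 + 0 ≈ 25.00 → 25.
CO: 39.86 ∈ [33.45, 41.91] ↔ index [301, 500].
301 + (39.86−33.45)·(500−301)/(41.91−33.45) = 301 + 6.41·199/8.46 ≈ 451.78, so AQI = 452.
Sub-indices: SO₂→112, PM10→25, CO→452. Ranked high→low: 452, 112, 25. Second-highest sub-index = 112.

112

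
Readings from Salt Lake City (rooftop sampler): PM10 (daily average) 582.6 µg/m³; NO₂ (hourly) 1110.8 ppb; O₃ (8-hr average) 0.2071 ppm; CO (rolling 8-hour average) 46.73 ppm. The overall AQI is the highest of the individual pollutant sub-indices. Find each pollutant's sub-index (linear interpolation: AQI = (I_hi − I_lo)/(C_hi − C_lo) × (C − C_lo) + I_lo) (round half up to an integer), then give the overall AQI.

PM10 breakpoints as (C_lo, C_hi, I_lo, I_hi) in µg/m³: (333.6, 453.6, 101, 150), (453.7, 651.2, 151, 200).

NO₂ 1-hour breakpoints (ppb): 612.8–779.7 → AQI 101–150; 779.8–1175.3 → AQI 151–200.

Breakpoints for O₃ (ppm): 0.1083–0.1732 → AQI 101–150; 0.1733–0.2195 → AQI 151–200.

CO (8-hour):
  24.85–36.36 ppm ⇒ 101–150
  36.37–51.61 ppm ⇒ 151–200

PM10: row 453.7–651.2 (AQI 151–200). (200−151)·(582.6−453.7)/(651.2−453.7) + 151 = 49·128.9/197.5 + 151 ≈ 182.98 → 183.
NO₂: row 779.8–1175.3 (AQI 151–200). (200−151)·(1110.8−779.8)/(1175.3−779.8) + 151 = 49·331.0/395.5 + 151 ≈ 192.01 → 192.
O₃: 0.2071 lies in 0.1733–0.2195, so I_lo=151, I_hi=200, C_lo=0.1733, C_hi=0.2195.
(200−151)/(0.2195−0.1733) × (0.2071−0.1733) + 151 = 49/0.0462 × 0.0338 + 151 ≈ 186.85 → 187.
CO: 46.73 ∈ [36.37, 51.61] ↔ index [151, 200].
151 + (46.73−36.37)·(200−151)/(51.61−36.37) = 151 + 10.36·49/15.24 ≈ 184.31, so AQI = 184.
Sub-indices: PM10→183, NO₂→192, O₃→187, CO→184. Overall AQI = max = 192; dominant pollutant is NO₂.
AQI 192: Unhealthy.

192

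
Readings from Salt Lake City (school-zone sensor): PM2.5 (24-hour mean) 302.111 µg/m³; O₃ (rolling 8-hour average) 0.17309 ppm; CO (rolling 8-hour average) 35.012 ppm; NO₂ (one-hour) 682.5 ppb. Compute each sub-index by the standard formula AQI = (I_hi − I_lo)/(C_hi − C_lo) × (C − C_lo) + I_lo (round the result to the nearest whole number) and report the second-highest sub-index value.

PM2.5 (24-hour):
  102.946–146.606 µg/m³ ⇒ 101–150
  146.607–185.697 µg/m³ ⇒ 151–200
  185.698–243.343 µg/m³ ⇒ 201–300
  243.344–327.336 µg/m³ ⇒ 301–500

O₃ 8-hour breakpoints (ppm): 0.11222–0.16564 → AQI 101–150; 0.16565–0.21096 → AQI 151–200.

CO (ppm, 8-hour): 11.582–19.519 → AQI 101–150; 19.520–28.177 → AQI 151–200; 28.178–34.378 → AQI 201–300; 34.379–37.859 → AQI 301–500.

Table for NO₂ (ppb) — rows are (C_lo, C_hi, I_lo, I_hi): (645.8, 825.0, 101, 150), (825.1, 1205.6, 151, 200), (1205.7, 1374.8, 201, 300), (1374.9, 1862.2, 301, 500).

337

PM2.5: row 243.344–327.336 (AQI 301–500). (500−301)·(302.111−243.344)/(327.336−243.344) + 301 = 199·58.767/83.992 + 301 ≈ 440.24 → 440.
O₃: 0.17309 lies in 0.16565–0.21096, so I_lo=151, I_hi=200, C_lo=0.16565, C_hi=0.21096.
(200−151)/(0.21096−0.16565) × (0.17309−0.16565) + 151 = 49/0.04531 × 0.00744 + 151 ≈ 159.05 → 159.
CO: 35.012 lies in 34.379–37.859, so I_lo=301, I_hi=500, C_lo=34.379, C_hi=37.859.
(500−301)/(37.859−34.379) × (35.012−34.379) + 301 = 199/3.480 × 0.633 + 301 ≈ 337.20 → 337.
NO₂: 682.5 lies in 645.8–825.0, so I_lo=101, I_hi=150, C_lo=645.8, C_hi=825.0.
(150−101)/(825.0−645.8) × (682.5−645.8) + 101 = 49/179.2 × 36.7 + 101 ≈ 111.04 → 111.
Sub-indices: PM2.5→440, O₃→159, CO→337, NO₂→111. Ranked high→low: 440, 337, 159, 111. Second-highest sub-index = 337.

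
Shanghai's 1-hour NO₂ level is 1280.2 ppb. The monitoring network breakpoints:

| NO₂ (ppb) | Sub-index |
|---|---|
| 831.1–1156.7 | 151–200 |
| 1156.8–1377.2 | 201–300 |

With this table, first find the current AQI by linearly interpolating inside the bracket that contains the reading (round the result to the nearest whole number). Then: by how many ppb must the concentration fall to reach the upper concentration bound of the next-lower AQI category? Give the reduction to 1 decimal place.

123.5

NO₂ 1280.2: bracket 1156.8–1377.2 → index 201–300; slope 99/220.4, offset 123.4.
AQI = 201 + 99/220.4·123.4 ≈ 256.43 ⇒ 256.
Current AQI 256 is in the Very Unhealthy range (201–300). The next-lower category tops out at AQI 200, whose upper concentration bound is 1156.7 ppb.
Reduction needed = 1280.2 − 1156.7 = 123.5 ppb.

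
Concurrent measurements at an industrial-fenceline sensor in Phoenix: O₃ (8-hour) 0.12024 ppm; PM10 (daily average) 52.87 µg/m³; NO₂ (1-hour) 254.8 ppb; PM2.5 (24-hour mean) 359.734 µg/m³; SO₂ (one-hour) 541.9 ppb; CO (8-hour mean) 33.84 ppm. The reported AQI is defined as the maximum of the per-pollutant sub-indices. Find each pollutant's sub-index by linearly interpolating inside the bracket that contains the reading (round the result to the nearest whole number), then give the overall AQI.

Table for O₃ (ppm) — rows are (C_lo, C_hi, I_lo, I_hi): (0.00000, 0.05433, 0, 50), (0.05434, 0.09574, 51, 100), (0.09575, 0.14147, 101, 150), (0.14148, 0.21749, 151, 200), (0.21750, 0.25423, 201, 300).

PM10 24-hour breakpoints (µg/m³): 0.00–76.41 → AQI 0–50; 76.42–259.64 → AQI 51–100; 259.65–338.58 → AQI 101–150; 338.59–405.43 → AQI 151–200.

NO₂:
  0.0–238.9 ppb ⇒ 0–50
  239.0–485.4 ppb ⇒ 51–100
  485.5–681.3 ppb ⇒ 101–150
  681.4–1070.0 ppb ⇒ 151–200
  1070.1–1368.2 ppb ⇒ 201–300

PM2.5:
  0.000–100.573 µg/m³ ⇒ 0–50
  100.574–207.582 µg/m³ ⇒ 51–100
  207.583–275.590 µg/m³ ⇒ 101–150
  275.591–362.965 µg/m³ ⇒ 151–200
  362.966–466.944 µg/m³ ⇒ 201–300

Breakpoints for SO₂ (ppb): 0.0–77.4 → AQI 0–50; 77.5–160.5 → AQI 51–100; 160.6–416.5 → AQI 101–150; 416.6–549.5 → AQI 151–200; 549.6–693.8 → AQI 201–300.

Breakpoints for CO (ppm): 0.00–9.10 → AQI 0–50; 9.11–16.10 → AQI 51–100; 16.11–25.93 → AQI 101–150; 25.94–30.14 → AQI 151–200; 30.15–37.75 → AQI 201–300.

O₃: row 0.09575–0.14147 (AQI 101–150). (150−101)·(0.12024−0.09575)/(0.14147−0.09575) + 101 = 49·0.02449/0.04572 + 101 ≈ 127.25 → 127.
PM10: row 0.00–76.41 (AQI 0–50). (50−0)·(52.87−0.00)/(76.41−0.00) + 0 = 50·52.87/76.41 + 0 ≈ 34.60 → 35.
NO₂: row 239.0–485.4 (AQI 51–100). (100−51)·(254.8−239.0)/(485.4−239.0) + 51 = 49·15.8/246.4 + 51 ≈ 54.14 → 54.
PM2.5 359.734: bracket 275.591–362.965 → index 151–200; slope 49/87.374, offset 84.143.
AQI = 151 + 49/87.374·84.143 ≈ 198.19 ⇒ 198.
SO₂ 541.9: bracket 416.6–549.5 → index 151–200; slope 49/132.9, offset 125.3.
AQI = 151 + 49/132.9·125.3 ≈ 197.20 ⇒ 197.
CO 33.84: bracket 30.15–37.75 → index 201–300; slope 99/7.60, offset 3.69.
AQI = 201 + 99/7.60·3.69 ≈ 249.07 ⇒ 249.
Sub-indices: O₃→127, PM10→35, NO₂→54, PM2.5→198, SO₂→197, CO→249. Overall AQI = max = 249; dominant pollutant is CO.

249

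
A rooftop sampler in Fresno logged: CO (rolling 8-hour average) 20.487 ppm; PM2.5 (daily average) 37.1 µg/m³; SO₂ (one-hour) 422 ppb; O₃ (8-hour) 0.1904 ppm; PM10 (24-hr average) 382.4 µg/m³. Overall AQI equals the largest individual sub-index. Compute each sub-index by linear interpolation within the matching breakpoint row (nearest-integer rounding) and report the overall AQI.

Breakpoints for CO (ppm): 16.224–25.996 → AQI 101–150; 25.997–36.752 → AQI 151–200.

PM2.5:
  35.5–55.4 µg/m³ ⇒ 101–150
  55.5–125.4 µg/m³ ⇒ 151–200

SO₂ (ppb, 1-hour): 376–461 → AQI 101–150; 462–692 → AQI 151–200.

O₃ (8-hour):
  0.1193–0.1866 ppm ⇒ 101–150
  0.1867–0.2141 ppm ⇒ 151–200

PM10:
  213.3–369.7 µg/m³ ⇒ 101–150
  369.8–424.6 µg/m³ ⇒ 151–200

162

CO 20.487: bracket 16.224–25.996 → index 101–150; slope 49/9.772, offset 4.263.
AQI = 101 + 49/9.772·4.263 ≈ 122.38 ⇒ 122.
PM2.5 37.1: bracket 35.5–55.4 → index 101–150; slope 49/19.9, offset 1.6.
AQI = 101 + 49/19.9·1.6 ≈ 104.94 ⇒ 105.
SO₂ 422: bracket 376–461 → index 101–150; slope 49/85, offset 46.
AQI = 101 + 49/85·46 ≈ 127.52 ⇒ 128.
O₃: row 0.1867–0.2141 (AQI 151–200). (200−151)·(0.1904−0.1867)/(0.2141−0.1867) + 151 = 49·0.0037/0.0274 + 151 ≈ 157.62 → 158.
PM10: row 369.8–424.6 (AQI 151–200). (200−151)·(382.4−369.8)/(424.6−369.8) + 151 = 49·12.6/54.8 + 151 ≈ 162.27 → 162.
Sub-indices: CO→122, PM2.5→105, SO₂→128, O₃→158, PM10→162. Overall AQI = max = 162; dominant pollutant is PM10.
AQI 162: Unhealthy.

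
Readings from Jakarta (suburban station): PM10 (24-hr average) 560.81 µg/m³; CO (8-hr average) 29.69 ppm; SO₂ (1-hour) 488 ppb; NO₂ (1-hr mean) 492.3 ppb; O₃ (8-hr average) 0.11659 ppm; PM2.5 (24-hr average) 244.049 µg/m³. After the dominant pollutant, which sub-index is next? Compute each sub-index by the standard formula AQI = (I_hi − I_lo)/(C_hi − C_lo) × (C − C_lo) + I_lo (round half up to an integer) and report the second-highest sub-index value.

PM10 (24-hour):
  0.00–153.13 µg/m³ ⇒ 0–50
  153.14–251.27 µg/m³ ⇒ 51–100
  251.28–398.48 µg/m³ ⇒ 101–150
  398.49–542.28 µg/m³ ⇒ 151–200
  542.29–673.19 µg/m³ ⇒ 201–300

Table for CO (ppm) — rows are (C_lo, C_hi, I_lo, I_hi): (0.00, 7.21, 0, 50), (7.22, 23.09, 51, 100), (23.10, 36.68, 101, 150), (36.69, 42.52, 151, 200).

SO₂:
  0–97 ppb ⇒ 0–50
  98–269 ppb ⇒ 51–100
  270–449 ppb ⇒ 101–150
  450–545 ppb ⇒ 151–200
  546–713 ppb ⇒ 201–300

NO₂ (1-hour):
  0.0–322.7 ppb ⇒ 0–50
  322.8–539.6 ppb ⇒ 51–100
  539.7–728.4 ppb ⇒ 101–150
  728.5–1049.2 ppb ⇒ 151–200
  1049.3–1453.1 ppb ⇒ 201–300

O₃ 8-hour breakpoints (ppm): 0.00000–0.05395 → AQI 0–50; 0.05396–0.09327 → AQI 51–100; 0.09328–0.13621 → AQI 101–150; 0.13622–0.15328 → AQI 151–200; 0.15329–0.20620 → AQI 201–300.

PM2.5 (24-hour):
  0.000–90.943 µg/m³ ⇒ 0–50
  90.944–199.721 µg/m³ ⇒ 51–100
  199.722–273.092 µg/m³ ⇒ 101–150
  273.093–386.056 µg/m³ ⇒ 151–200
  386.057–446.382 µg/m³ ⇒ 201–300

171

PM10: 560.81 ∈ [542.29, 673.19] ↔ index [201, 300].
201 + (560.81−542.29)·(300−201)/(673.19−542.29) = 201 + 18.52·99/130.90 ≈ 215.01, so AQI = 215.
CO 29.69: bracket 23.10–36.68 → index 101–150; slope 49/13.58, offset 6.59.
AQI = 101 + 49/13.58·6.59 ≈ 124.78 ⇒ 125.
SO₂: row 450–545 (AQI 151–200). (200−151)·(488−450)/(545−450) + 151 = 49·38/95 + 151 ≈ 170.60 → 171.
NO₂: row 322.8–539.6 (AQI 51–100). (100−51)·(492.3−322.8)/(539.6−322.8) + 51 = 49·169.5/216.8 + 51 ≈ 89.31 → 89.
O₃: 0.11659 lies in 0.09328–0.13621, so I_lo=101, I_hi=150, C_lo=0.09328, C_hi=0.13621.
(150−101)/(0.13621−0.09328) × (0.11659−0.09328) + 101 = 49/0.04293 × 0.02331 + 101 ≈ 127.61 → 128.
PM2.5: 244.049 lies in 199.722–273.092, so I_lo=101, I_hi=150, C_lo=199.722, C_hi=273.092.
(150−101)/(273.092−199.722) × (244.049−199.722) + 101 = 49/73.370 × 44.327 + 101 ≈ 130.60 → 131.
Sub-indices: PM10→215, CO→125, SO₂→171, NO₂→89, O₃→128, PM2.5→131. Ranked high→low: 215, 171, 131, 128, 125, 89. Second-highest sub-index = 171.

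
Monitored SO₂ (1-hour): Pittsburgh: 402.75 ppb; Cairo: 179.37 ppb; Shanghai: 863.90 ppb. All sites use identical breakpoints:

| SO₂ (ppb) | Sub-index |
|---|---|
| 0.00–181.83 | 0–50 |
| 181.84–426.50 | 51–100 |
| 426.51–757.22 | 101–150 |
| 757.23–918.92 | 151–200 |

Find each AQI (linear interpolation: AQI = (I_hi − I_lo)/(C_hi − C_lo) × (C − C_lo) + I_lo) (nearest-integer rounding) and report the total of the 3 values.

Pittsburgh: 402.75 lies in 181.84–426.50, so I_lo=51, I_hi=100, C_lo=181.84, C_hi=426.50.
(100−51)/(426.50−181.84) × (402.75−181.84) + 51 = 49/244.66 × 220.91 + 51 ≈ 95.24 → 95.
Cairo 179.37: bracket 0.00–181.83 → index 0–50; slope 50/181.83, offset 179.37.
AQI = 0 + 50/181.83·179.37 ≈ 49.32 ⇒ 49.
Shanghai: 863.90 ∈ [757.23, 918.92] ↔ index [151, 200].
151 + (863.90−757.23)·(200−151)/(918.92−757.23) = 151 + 106.67·49/161.69 ≈ 183.33, so AQI = 183.
AQIs: Pittsburgh=95, Cairo=49, Shanghai=183. Sum = 95 + 49 + 183 = 327.

327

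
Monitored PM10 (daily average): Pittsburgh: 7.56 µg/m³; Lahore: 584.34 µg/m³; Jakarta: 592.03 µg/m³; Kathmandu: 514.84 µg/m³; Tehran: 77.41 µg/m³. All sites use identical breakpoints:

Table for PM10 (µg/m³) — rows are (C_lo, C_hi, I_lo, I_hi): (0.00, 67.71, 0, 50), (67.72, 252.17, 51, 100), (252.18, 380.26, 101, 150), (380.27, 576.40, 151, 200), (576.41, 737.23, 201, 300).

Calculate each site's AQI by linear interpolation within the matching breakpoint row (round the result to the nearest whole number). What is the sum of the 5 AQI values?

662

Pittsburgh 7.56: bracket 0.00–67.71 → index 0–50; slope 50/67.71, offset 7.56.
AQI = 0 + 50/67.71·7.56 ≈ 5.58 ⇒ 6.
Lahore: 584.34 ∈ [576.41, 737.23] ↔ index [201, 300].
201 + (584.34−576.41)·(300−201)/(737.23−576.41) = 201 + 7.93·99/160.82 ≈ 205.88, so AQI = 206.
Jakarta: row 576.41–737.23 (AQI 201–300). (300−201)·(592.03−576.41)/(737.23−576.41) + 201 = 99·15.62/160.82 + 201 ≈ 210.62 → 211.
Kathmandu 514.84: bracket 380.27–576.40 → index 151–200; slope 49/196.13, offset 134.57.
AQI = 151 + 49/196.13·134.57 ≈ 184.62 ⇒ 185.
Tehran: 77.41 lies in 67.72–252.17, so I_lo=51, I_hi=100, C_lo=67.72, C_hi=252.17.
(100−51)/(252.17−67.72) × (77.41−67.72) + 51 = 49/184.45 × 9.69 + 51 ≈ 53.57 → 54.
AQIs: Pittsburgh=6, Lahore=206, Jakarta=211, Kathmandu=185, Tehran=54. Sum = 6 + 206 + 211 + 185 + 54 = 662.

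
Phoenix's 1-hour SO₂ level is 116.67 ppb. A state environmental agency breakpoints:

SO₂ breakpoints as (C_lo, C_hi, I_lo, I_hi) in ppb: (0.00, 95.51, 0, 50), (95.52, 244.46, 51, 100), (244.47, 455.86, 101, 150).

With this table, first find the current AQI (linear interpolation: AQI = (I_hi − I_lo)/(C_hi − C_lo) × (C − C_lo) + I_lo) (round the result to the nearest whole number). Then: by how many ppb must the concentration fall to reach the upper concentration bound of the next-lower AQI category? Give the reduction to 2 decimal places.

SO₂: 116.67 lies in 95.52–244.46, so I_lo=51, I_hi=100, C_lo=95.52, C_hi=244.46.
(100−51)/(244.46−95.52) × (116.67−95.52) + 51 = 49/148.94 × 21.15 + 51 ≈ 57.96 → 58.
Current AQI 58 is in the Moderate range (51–100). The next-lower category tops out at AQI 50, whose upper concentration bound is 95.51 ppb.
Reduction needed = 116.67 − 95.51 = 21.16 ppb.

21.16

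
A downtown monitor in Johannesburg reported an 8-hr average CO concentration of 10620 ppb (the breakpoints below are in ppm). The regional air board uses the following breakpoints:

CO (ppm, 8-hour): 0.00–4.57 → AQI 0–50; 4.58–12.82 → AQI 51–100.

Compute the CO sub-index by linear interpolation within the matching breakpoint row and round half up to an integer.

87

Convert: 10620 ppb = 10.62 ppm.
CO: 10.62 lies in 4.58–12.82, so I_lo=51, I_hi=100, C_lo=4.58, C_hi=12.82.
(100−51)/(12.82−4.58) × (10.62−4.58) + 51 = 49/8.24 × 6.04 + 51 ≈ 86.92 → 87.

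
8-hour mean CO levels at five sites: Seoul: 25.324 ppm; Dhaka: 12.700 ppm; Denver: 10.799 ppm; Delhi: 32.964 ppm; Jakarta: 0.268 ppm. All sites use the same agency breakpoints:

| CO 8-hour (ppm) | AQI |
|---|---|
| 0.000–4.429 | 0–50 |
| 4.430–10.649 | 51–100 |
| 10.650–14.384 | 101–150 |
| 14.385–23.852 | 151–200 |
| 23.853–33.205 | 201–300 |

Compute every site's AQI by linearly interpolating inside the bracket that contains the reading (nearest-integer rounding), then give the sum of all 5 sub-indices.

Seoul: 25.324 ∈ [23.853, 33.205] ↔ index [201, 300].
201 + (25.324−23.853)·(300−201)/(33.205−23.853) = 201 + 1.471·99/9.352 ≈ 216.57, so AQI = 217.
Dhaka: 12.700 lies in 10.650–14.384, so I_lo=101, I_hi=150, C_lo=10.650, C_hi=14.384.
(150−101)/(14.384−10.650) × (12.700−10.650) + 101 = 49/3.734 × 2.050 + 101 ≈ 127.90 → 128.
Denver: 10.799 ∈ [10.650, 14.384] ↔ index [101, 150].
101 + (10.799−10.650)·(150−101)/(14.384−10.650) = 101 + 0.149·49/3.734 ≈ 102.96, so AQI = 103.
Delhi: 32.964 lies in 23.853–33.205, so I_lo=201, I_hi=300, C_lo=23.853, C_hi=33.205.
(300−201)/(33.205−23.853) × (32.964−23.853) + 201 = 99/9.352 × 9.111 + 201 ≈ 297.45 → 297.
Jakarta: 0.268 ∈ [0.000, 4.429] ↔ index [0, 50].
0 + (0.268−0.000)·(50−0)/(4.429−0.000) = 0 + 0.268·50/4.429 ≈ 3.03, so AQI = 3.
AQIs: Seoul=217, Dhaka=128, Denver=103, Delhi=297, Jakarta=3. Sum = 217 + 128 + 103 + 297 + 3 = 748.

748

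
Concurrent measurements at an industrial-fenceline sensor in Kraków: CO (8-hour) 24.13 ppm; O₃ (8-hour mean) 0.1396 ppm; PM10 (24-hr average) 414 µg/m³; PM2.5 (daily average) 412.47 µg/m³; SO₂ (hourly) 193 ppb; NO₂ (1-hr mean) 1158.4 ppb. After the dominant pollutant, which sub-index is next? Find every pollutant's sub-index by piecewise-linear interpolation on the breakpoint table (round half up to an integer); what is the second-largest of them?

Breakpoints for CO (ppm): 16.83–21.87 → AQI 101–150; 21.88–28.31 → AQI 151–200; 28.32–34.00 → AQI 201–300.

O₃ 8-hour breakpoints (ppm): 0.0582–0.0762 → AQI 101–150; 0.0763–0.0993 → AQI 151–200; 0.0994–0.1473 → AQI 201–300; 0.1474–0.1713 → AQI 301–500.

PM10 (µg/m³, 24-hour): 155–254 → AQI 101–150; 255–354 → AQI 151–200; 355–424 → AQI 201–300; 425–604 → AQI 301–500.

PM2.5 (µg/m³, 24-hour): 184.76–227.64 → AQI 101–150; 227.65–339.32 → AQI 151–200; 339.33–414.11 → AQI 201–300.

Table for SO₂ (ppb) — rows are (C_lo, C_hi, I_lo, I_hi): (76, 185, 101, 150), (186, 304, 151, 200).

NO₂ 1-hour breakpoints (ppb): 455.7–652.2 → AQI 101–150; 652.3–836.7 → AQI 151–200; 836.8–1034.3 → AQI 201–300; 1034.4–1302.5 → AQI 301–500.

298

CO: 24.13 ∈ [21.88, 28.31] ↔ index [151, 200].
151 + (24.13−21.88)·(200−151)/(28.31−21.88) = 151 + 2.25·49/6.43 ≈ 168.15, so AQI = 168.
O₃ 0.1396: bracket 0.0994–0.1473 → index 201–300; slope 99/0.0479, offset 0.0402.
AQI = 201 + 99/0.0479·0.0402 ≈ 284.09 ⇒ 284.
PM10 414: bracket 355–424 → index 201–300; slope 99/69, offset 59.
AQI = 201 + 99/69·59 ≈ 285.65 ⇒ 286.
PM2.5: 412.47 lies in 339.33–414.11, so I_lo=201, I_hi=300, C_lo=339.33, C_hi=414.11.
(300−201)/(414.11−339.33) × (412.47−339.33) + 201 = 99/74.78 × 73.14 + 201 ≈ 297.83 → 298.
SO₂: row 186–304 (AQI 151–200). (200−151)·(193−186)/(304−186) + 151 = 49·7/118 + 151 ≈ 153.91 → 154.
NO₂: 1158.4 ∈ [1034.4, 1302.5] ↔ index [301, 500].
301 + (1158.4−1034.4)·(500−301)/(1302.5−1034.4) = 301 + 124.0·199/268.1 ≈ 393.04, so AQI = 393.
Sub-indices: CO→168, O₃→284, PM10→286, PM2.5→298, SO₂→154, NO₂→393. Ranked high→low: 393, 298, 286, 284, 168, 154. Second-highest sub-index = 298.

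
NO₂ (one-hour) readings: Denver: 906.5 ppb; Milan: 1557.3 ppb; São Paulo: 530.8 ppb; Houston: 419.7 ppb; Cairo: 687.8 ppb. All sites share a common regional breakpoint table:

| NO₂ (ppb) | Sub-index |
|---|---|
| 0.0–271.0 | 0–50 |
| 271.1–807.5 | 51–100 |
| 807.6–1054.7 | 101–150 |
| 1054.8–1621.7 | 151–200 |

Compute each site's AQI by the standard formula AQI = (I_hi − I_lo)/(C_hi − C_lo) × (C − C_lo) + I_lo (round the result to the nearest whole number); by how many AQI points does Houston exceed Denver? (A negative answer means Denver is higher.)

Denver: 906.5 ∈ [807.6, 1054.7] ↔ index [101, 150].
101 + (906.5−807.6)·(150−101)/(1054.7−807.6) = 101 + 98.9·49/247.1 ≈ 120.61, so AQI = 121.
Milan: 1557.3 ∈ [1054.8, 1621.7] ↔ index [151, 200].
151 + (1557.3−1054.8)·(200−151)/(1621.7−1054.8) = 151 + 502.5·49/566.9 ≈ 194.43, so AQI = 194.
São Paulo: 530.8 ∈ [271.1, 807.5] ↔ index [51, 100].
51 + (530.8−271.1)·(100−51)/(807.5−271.1) = 51 + 259.7·49/536.4 ≈ 74.72, so AQI = 75.
Houston: 419.7 lies in 271.1–807.5, so I_lo=51, I_hi=100, C_lo=271.1, C_hi=807.5.
(100−51)/(807.5−271.1) × (419.7−271.1) + 51 = 49/536.4 × 148.6 + 51 ≈ 64.57 → 65.
Cairo: 687.8 lies in 271.1–807.5, so I_lo=51, I_hi=100, C_lo=271.1, C_hi=807.5.
(100−51)/(807.5−271.1) × (687.8−271.1) + 51 = 49/536.4 × 416.7 + 51 ≈ 89.07 → 89.
AQIs: Denver=121, Milan=194, São Paulo=75, Houston=65, Cairo=89. Houston (65) − Denver (121) = -56.

-56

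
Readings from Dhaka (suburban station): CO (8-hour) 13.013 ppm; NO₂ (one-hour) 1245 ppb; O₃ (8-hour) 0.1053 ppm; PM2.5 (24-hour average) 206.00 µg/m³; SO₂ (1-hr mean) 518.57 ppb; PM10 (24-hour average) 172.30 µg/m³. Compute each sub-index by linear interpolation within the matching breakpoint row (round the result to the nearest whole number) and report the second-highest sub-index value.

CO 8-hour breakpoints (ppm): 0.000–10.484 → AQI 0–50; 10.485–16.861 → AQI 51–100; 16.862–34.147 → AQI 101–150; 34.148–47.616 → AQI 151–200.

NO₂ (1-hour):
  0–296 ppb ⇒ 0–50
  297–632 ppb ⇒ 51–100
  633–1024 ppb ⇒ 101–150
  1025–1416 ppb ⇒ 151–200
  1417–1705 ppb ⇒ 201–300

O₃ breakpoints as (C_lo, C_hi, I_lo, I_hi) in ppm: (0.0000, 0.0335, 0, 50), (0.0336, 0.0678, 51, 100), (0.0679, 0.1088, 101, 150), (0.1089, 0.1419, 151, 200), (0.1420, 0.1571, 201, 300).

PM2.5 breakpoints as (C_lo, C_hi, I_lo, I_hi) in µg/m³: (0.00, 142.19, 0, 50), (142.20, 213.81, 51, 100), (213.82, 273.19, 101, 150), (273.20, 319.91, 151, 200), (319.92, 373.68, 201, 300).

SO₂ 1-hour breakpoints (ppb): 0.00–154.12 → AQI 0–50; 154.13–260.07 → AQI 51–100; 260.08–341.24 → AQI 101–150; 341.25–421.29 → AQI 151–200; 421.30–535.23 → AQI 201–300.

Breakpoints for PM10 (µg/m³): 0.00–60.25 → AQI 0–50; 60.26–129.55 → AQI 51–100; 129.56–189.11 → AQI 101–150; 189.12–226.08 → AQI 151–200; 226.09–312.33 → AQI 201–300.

CO: row 10.485–16.861 (AQI 51–100). (100−51)·(13.013−10.485)/(16.861−10.485) + 51 = 49·2.528/6.376 + 51 ≈ 70.43 → 70.
NO₂ 1245: bracket 1025–1416 → index 151–200; slope 49/391, offset 220.
AQI = 151 + 49/391·220 ≈ 178.57 ⇒ 179.
O₃: row 0.0679–0.1088 (AQI 101–150). (150−101)·(0.1053−0.0679)/(0.1088−0.0679) + 101 = 49·0.0374/0.0409 + 101 ≈ 145.81 → 146.
PM2.5: 206.00 ∈ [142.20, 213.81] ↔ index [51, 100].
51 + (206.00−142.20)·(100−51)/(213.81−142.20) = 51 + 63.80·49/71.61 ≈ 94.66, so AQI = 95.
SO₂: 518.57 ∈ [421.30, 535.23] ↔ index [201, 300].
201 + (518.57−421.30)·(300−201)/(535.23−421.30) = 201 + 97.27·99/113.93 ≈ 285.52, so AQI = 286.
PM10: row 129.56–189.11 (AQI 101–150). (150−101)·(172.30−129.56)/(189.11−129.56) + 101 = 49·42.74/59.55 + 101 ≈ 136.17 → 136.
Sub-indices: CO→70, NO₂→179, O₃→146, PM2.5→95, SO₂→286, PM10→136. Ranked high→low: 286, 179, 146, 136, 95, 70. Second-highest sub-index = 179.

179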